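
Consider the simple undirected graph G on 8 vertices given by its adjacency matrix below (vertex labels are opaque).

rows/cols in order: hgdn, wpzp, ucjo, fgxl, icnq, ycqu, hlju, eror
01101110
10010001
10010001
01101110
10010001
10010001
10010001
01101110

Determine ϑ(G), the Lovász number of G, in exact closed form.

5

Vertex hlju has 3 neighbors: hgdn, fgxl, eror.
N(icnq) = {hgdn, fgxl, eror}, |N(icnq)| = 3.
Vertex wpzp has 3 neighbors: hgdn, fgxl, eror.
deg(fgxl) = 5; N(fgxl) = {wpzp, ucjo, icnq, ycqu, hlju}.
2 parts of sizes [5, 3]; α(G) = 5 = ϑ (perfect).
ϑ(G) ≈ 5.00000000.
Lovász sandwich 5 ≤ 5 ≤ 5: collapsed.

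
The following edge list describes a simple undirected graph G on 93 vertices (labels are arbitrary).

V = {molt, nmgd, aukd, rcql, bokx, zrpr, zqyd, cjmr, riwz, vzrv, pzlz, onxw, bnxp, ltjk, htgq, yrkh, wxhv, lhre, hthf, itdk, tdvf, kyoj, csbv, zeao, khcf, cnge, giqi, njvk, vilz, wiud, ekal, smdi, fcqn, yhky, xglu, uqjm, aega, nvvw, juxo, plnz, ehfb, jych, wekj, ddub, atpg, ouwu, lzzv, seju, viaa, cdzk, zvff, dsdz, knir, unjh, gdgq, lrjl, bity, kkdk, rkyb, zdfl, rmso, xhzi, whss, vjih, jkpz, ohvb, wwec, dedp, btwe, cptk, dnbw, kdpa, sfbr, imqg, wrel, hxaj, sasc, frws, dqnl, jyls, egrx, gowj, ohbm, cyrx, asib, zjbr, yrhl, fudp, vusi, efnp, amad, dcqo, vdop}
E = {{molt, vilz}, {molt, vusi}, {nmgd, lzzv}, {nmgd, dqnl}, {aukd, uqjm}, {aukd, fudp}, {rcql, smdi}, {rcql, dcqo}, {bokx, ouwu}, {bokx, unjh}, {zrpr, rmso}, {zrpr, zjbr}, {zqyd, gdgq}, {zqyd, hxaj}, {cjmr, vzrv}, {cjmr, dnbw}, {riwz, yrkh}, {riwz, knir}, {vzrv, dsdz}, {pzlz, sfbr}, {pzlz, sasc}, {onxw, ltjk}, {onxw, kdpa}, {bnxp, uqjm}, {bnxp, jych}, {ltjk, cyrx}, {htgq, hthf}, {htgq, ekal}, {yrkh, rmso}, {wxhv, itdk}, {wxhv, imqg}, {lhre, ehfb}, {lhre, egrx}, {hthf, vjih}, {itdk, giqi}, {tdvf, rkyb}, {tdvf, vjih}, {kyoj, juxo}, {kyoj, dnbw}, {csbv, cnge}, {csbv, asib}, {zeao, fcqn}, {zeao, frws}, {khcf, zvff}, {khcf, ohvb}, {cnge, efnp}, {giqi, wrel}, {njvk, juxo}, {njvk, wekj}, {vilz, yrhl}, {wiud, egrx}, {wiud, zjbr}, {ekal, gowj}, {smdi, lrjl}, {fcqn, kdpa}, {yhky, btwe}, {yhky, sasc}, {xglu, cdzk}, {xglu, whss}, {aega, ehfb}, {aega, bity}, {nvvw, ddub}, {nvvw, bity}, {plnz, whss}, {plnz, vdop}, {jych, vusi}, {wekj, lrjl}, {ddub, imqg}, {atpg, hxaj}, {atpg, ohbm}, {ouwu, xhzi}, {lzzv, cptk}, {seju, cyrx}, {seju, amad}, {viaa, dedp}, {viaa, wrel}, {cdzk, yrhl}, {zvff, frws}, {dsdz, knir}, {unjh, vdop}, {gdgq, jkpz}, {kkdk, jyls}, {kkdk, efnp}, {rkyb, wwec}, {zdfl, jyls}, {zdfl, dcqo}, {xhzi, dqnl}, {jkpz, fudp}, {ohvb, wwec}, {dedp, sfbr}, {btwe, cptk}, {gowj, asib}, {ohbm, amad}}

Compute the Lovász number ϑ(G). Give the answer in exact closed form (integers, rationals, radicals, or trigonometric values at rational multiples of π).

N(vjih) = {hthf, tdvf}, |N(vjih)| = 2.
N(hxaj) = {zqyd, atpg}, |N(hxaj)| = 2.
Vertex gdgq has 2 neighbors: zqyd, jkpz.
deg(juxo) = 2; N(juxo) = {kyoj, njvk}.
Regular of degree 2 on 93 vertices: connected 2-regular on 93 ⇒ C_{93}.
spec(A) ≈ [2.0, 1.995437, 1.98177, 1.95906, 1.927411, 1.886968, 1.837916, 1.780477, 1.714914, 1.641527, 1.56065, 1.472651, 1.377934, 1.276929, 1.170098, 1.057928, 0.940931, 0.819641, 0.694611, 0.566411, 0.435627, 0.302856, 0.168702, 0.033779, -0.101298, -0.235913, -0.369452, -0.501305, -0.630871, -0.757558, -0.880788, -1.0, -1.114649, -1.224212, -1.328189, -1.426106, -1.517516, -1.602002, -1.679179, -1.748693, -1.810229, -1.863505, -1.908279, -1.944345, -1.97154, -1.989739, -1.998859] (distinct, 6 d.p.).
Lovász (edge-transitive): ϑ = −93·(-2*cos(pi/93))/((2)−(-2*cos(pi/93))) = 93*cos(pi/93)/(cos(pi/93) + 1).
ϑ(G) ≈ 46.48673.
46 ≤ 93*cos(pi/93)/(cos(pi/93) + 1) ≤ 47: both strict.

93*cos(pi/93)/(cos(pi/93) + 1)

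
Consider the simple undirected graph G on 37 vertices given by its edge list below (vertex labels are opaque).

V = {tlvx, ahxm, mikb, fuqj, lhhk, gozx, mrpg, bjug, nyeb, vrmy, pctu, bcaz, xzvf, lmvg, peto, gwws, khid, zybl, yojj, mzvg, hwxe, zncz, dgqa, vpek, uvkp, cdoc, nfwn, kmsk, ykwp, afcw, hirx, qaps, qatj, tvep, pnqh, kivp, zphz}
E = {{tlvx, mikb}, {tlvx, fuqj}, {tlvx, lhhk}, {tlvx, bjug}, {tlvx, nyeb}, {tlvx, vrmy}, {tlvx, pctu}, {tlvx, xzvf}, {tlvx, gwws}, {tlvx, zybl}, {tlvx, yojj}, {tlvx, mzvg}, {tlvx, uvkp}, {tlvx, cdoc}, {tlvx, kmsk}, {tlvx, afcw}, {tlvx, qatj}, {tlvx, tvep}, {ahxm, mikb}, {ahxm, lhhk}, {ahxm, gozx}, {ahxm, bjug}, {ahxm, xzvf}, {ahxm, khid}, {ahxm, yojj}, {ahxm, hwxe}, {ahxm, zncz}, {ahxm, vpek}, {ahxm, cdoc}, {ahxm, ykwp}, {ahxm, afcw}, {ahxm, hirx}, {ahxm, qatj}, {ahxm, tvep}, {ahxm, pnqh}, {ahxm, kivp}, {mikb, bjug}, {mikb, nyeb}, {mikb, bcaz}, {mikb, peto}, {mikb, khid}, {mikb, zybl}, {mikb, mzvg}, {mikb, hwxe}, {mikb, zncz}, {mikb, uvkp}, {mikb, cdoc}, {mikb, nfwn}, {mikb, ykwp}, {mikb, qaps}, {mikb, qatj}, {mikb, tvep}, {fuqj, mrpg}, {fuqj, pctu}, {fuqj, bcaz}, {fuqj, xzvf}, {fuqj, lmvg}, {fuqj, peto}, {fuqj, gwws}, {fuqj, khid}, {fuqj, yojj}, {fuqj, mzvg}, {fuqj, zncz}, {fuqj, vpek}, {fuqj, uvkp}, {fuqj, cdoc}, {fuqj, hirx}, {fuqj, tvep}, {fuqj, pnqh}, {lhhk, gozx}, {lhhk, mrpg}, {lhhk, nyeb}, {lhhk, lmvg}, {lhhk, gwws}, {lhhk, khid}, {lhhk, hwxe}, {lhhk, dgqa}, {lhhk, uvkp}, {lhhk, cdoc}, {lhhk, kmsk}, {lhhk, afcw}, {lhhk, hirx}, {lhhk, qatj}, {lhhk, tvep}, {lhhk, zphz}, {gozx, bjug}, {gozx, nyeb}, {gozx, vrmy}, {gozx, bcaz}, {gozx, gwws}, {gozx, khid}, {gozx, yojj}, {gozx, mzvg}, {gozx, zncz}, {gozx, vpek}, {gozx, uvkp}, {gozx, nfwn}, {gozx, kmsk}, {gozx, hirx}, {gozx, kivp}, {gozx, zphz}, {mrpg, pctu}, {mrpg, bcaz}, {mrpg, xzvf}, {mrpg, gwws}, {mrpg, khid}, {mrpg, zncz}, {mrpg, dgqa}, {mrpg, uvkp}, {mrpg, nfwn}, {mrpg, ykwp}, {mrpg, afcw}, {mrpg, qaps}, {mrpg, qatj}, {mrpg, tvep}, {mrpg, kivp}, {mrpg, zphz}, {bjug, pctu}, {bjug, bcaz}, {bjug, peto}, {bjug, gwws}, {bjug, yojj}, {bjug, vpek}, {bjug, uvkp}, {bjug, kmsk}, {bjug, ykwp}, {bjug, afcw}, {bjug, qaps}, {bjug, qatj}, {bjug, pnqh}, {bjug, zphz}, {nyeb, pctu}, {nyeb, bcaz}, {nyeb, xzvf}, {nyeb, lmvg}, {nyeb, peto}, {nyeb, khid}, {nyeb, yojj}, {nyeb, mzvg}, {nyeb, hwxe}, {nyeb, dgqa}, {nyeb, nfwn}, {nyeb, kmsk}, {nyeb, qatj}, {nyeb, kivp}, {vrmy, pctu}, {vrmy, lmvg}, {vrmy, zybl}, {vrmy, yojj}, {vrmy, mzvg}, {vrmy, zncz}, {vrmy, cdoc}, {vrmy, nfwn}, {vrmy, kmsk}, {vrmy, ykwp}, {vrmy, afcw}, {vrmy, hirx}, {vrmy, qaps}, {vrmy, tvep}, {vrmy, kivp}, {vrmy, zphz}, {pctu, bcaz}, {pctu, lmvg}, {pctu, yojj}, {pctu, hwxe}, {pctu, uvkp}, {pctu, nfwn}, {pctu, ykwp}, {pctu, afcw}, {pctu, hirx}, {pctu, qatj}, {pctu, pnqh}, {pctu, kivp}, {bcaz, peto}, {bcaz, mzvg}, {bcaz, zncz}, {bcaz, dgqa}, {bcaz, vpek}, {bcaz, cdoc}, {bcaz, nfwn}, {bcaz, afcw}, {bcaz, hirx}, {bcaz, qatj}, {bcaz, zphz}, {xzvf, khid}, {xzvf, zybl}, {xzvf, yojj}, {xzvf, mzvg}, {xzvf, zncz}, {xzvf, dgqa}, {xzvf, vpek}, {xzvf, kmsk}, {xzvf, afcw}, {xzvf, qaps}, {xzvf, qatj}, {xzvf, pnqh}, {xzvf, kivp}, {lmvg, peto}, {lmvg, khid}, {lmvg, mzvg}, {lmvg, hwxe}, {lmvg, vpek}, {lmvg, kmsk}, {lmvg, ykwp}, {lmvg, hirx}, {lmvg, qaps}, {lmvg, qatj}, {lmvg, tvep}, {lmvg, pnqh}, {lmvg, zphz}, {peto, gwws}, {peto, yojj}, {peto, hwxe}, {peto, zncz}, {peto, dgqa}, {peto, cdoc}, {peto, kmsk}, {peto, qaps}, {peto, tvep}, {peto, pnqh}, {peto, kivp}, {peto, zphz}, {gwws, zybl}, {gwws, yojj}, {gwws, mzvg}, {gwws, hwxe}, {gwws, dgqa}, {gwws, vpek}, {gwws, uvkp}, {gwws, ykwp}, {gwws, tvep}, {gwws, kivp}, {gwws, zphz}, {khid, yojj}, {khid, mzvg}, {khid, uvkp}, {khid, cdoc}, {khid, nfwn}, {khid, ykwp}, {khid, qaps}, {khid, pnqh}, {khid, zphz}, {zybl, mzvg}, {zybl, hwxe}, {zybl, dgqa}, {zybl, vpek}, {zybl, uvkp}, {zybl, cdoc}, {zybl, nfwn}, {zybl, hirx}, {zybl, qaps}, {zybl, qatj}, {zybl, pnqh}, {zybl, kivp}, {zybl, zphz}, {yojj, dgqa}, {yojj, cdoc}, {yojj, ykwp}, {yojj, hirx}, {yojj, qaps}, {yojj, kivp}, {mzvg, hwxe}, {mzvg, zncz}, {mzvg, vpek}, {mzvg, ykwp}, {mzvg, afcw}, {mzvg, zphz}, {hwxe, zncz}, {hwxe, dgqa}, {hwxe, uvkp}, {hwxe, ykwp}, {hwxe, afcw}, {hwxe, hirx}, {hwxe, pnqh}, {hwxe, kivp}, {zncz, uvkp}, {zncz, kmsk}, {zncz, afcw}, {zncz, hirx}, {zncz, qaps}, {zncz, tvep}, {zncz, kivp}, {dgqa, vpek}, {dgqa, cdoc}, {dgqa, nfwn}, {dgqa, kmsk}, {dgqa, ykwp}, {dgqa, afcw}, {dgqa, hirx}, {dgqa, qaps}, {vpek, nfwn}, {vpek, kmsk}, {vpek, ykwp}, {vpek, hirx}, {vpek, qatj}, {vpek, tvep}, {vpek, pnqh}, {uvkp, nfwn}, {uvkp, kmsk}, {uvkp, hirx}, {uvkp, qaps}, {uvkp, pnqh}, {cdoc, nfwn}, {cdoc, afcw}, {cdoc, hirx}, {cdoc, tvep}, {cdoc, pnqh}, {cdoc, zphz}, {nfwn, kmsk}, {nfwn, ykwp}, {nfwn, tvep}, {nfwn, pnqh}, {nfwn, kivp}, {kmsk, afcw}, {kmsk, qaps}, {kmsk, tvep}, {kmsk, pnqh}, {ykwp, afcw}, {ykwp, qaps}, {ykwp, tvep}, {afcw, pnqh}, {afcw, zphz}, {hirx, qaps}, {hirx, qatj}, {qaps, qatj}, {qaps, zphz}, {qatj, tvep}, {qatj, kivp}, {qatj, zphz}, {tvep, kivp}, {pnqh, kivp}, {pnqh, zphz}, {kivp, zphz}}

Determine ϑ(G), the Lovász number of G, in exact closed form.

deg(hwxe) = 18; N(hwxe) = {ahxm, mikb, lhhk, nyeb, pctu, lmvg, peto, gwws, zybl, mzvg, zncz, dgqa, uvkp, ykwp, afcw, hirx, pnqh, kivp}.
Vertex pnqh has 18 neighbors: ahxm, fuqj, bjug, pctu, xzvf, lmvg, peto, khid, zybl, hwxe, vpek, uvkp, cdoc, nfwn, kmsk, afcw, kivp, zphz.
deg(nyeb) = 18; N(nyeb) = {tlvx, mikb, lhhk, gozx, pctu, bcaz, xzvf, lmvg, peto, khid, yojj, mzvg, hwxe, dgqa, nfwn, kmsk, qatj, kivp}.
deg(zncz) = 18; N(zncz) = {ahxm, mikb, fuqj, gozx, mrpg, vrmy, bcaz, xzvf, peto, mzvg, hwxe, uvkp, kmsk, afcw, hirx, qaps, tvep, kivp}.
Every vertex has degree 18 (N=37); Paley(37): SR with (k,λ,μ)=(18,8,9).
Distinct eigenvalues (to 3 d.p.): [18.0, 2.541, -3.541].
Lovász (edge-transitive): ϑ = −37·(-sqrt(37)/2 - 1/2)/((18)−(-sqrt(37)/2 - 1/2)) = sqrt(37).
Numerically 6.08276.

sqrt(37)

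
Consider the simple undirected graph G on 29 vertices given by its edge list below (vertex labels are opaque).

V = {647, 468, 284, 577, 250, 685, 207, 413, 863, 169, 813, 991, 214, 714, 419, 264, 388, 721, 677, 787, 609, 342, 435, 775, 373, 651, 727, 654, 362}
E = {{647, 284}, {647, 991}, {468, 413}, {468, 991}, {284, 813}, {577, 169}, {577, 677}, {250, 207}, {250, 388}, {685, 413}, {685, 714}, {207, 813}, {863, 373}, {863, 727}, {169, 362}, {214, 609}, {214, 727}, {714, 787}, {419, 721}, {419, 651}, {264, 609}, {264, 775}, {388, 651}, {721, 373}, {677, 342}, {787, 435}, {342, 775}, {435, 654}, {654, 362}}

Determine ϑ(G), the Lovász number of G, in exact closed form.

Vertex 413 has 2 neighbors: 468, 685.
N(207) = {250, 813}, |N(207)| = 2.
N(651) = {419, 388}, |N(651)| = 2.
Vertex 727 has 2 neighbors: 863, 214.
G on 29 vertices is 2-regular; a single 29-cycle (edge-transitive).
Distinct eigenvalues (to 4 d.p.): [2.0, 1.9532, 1.8152, 1.5922, 1.2948, 0.9368, 0.5351, 0.1083, -0.3236, -0.7403, -1.1224, -1.452, -1.7137, -1.8953, -1.9883].
With N=29: ϑ(G) = 29·(-(-1)*2*cos(pi/29))/(2−(-2*cos(pi/29))) = 29*cos(pi/29)/(cos(pi/29) + 1).
ϑ(G) ≈ 14.45737526.
Check 14 ≤ 29*cos(pi/29)/(cos(pi/29) + 1) ≤ 15: both strict.

29*cos(pi/29)/(cos(pi/29) + 1)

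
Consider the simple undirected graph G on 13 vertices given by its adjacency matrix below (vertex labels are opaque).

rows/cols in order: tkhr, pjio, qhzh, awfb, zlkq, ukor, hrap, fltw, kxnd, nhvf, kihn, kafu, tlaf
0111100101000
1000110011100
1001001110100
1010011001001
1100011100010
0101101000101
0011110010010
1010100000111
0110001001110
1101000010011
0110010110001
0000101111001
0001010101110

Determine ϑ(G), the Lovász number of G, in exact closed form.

sqrt(13)

Vertex qhzh has 6 neighbors: tkhr, awfb, hrap, fltw, kxnd, kihn.
deg(kxnd) = 6; N(kxnd) = {pjio, qhzh, hrap, nhvf, kihn, kafu}.
Vertex zlkq has 6 neighbors: tkhr, pjio, ukor, hrap, fltw, kafu.
deg(hrap) = 6; N(hrap) = {qhzh, awfb, zlkq, ukor, kxnd, kafu}.
13-vertex 6-regular graph: strongly regular (13,6,2,3).
A has 3 distinct eigenvalues ≈ [6.0, 1.30278, -2.30278].
−13·(-sqrt(13)/2 - 1/2) / ((6)−(-sqrt(13)/2 - 1/2)) = sqrt(13) = ϑ(G).
= 3.60555… (decimal).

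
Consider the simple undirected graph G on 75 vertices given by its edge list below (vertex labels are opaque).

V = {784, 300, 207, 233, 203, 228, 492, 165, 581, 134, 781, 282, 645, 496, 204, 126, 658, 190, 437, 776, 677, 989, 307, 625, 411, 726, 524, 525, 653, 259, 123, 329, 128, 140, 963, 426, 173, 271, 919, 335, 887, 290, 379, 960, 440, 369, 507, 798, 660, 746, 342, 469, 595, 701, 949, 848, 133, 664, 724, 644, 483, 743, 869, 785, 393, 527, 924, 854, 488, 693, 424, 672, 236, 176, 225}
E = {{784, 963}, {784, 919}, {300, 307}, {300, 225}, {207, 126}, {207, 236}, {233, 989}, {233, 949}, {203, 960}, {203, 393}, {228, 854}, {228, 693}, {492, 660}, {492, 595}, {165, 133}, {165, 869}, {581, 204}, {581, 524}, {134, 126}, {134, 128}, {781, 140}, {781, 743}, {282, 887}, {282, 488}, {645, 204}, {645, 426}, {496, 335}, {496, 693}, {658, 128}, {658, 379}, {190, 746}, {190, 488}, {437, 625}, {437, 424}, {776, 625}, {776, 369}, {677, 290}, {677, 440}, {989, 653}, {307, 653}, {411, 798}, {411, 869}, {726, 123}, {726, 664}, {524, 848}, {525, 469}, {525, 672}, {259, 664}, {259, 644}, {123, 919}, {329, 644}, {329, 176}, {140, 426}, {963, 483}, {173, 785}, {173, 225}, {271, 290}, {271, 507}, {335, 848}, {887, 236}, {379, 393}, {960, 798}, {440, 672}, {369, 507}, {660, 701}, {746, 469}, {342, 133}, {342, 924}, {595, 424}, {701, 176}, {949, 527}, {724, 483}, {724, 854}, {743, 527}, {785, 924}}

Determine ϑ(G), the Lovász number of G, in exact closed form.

75*cos(pi/75)/(cos(pi/75) + 1)

Vertex 726 has 2 neighbors: 123, 664.
N(924) = {342, 785}, |N(924)| = 2.
deg(282) = 2; N(282) = {887, 488}.
Vertex 527 has 2 neighbors: 949, 743.
Regular of degree 2 on 75 vertices: this is C_{75}, the 75-cycle.
The 38 distinct eigenvalues: [2.0, 1.992986, 1.971992, 1.937166, 1.888753, 1.827091, 1.752613, 1.665842, 1.567387, 1.457937, 1.338261, 1.209198, 1.071654, 0.926592, 0.775031, 0.618034, 0.456702, 0.292166, 0.125581, -0.041885, -0.209057, -0.374763, -0.53784, -0.697144, -0.851559, -1.0, -1.141427, -1.274848, -1.399327, -1.51399, -1.618034, -1.710729, -1.791424, -1.859553, -1.914639, -1.956295, -1.984229, -1.998246].
Lovász (edge-transitive): ϑ = −75·(-2*cos(pi/75))/((2)−(-2*cos(pi/75))) = 75*cos(pi/75)/(cos(pi/75) + 1).
= 37.48355… (decimal).
Check 37 ≤ 75*cos(pi/75)/(cos(pi/75) + 1) ≤ 38: both strict.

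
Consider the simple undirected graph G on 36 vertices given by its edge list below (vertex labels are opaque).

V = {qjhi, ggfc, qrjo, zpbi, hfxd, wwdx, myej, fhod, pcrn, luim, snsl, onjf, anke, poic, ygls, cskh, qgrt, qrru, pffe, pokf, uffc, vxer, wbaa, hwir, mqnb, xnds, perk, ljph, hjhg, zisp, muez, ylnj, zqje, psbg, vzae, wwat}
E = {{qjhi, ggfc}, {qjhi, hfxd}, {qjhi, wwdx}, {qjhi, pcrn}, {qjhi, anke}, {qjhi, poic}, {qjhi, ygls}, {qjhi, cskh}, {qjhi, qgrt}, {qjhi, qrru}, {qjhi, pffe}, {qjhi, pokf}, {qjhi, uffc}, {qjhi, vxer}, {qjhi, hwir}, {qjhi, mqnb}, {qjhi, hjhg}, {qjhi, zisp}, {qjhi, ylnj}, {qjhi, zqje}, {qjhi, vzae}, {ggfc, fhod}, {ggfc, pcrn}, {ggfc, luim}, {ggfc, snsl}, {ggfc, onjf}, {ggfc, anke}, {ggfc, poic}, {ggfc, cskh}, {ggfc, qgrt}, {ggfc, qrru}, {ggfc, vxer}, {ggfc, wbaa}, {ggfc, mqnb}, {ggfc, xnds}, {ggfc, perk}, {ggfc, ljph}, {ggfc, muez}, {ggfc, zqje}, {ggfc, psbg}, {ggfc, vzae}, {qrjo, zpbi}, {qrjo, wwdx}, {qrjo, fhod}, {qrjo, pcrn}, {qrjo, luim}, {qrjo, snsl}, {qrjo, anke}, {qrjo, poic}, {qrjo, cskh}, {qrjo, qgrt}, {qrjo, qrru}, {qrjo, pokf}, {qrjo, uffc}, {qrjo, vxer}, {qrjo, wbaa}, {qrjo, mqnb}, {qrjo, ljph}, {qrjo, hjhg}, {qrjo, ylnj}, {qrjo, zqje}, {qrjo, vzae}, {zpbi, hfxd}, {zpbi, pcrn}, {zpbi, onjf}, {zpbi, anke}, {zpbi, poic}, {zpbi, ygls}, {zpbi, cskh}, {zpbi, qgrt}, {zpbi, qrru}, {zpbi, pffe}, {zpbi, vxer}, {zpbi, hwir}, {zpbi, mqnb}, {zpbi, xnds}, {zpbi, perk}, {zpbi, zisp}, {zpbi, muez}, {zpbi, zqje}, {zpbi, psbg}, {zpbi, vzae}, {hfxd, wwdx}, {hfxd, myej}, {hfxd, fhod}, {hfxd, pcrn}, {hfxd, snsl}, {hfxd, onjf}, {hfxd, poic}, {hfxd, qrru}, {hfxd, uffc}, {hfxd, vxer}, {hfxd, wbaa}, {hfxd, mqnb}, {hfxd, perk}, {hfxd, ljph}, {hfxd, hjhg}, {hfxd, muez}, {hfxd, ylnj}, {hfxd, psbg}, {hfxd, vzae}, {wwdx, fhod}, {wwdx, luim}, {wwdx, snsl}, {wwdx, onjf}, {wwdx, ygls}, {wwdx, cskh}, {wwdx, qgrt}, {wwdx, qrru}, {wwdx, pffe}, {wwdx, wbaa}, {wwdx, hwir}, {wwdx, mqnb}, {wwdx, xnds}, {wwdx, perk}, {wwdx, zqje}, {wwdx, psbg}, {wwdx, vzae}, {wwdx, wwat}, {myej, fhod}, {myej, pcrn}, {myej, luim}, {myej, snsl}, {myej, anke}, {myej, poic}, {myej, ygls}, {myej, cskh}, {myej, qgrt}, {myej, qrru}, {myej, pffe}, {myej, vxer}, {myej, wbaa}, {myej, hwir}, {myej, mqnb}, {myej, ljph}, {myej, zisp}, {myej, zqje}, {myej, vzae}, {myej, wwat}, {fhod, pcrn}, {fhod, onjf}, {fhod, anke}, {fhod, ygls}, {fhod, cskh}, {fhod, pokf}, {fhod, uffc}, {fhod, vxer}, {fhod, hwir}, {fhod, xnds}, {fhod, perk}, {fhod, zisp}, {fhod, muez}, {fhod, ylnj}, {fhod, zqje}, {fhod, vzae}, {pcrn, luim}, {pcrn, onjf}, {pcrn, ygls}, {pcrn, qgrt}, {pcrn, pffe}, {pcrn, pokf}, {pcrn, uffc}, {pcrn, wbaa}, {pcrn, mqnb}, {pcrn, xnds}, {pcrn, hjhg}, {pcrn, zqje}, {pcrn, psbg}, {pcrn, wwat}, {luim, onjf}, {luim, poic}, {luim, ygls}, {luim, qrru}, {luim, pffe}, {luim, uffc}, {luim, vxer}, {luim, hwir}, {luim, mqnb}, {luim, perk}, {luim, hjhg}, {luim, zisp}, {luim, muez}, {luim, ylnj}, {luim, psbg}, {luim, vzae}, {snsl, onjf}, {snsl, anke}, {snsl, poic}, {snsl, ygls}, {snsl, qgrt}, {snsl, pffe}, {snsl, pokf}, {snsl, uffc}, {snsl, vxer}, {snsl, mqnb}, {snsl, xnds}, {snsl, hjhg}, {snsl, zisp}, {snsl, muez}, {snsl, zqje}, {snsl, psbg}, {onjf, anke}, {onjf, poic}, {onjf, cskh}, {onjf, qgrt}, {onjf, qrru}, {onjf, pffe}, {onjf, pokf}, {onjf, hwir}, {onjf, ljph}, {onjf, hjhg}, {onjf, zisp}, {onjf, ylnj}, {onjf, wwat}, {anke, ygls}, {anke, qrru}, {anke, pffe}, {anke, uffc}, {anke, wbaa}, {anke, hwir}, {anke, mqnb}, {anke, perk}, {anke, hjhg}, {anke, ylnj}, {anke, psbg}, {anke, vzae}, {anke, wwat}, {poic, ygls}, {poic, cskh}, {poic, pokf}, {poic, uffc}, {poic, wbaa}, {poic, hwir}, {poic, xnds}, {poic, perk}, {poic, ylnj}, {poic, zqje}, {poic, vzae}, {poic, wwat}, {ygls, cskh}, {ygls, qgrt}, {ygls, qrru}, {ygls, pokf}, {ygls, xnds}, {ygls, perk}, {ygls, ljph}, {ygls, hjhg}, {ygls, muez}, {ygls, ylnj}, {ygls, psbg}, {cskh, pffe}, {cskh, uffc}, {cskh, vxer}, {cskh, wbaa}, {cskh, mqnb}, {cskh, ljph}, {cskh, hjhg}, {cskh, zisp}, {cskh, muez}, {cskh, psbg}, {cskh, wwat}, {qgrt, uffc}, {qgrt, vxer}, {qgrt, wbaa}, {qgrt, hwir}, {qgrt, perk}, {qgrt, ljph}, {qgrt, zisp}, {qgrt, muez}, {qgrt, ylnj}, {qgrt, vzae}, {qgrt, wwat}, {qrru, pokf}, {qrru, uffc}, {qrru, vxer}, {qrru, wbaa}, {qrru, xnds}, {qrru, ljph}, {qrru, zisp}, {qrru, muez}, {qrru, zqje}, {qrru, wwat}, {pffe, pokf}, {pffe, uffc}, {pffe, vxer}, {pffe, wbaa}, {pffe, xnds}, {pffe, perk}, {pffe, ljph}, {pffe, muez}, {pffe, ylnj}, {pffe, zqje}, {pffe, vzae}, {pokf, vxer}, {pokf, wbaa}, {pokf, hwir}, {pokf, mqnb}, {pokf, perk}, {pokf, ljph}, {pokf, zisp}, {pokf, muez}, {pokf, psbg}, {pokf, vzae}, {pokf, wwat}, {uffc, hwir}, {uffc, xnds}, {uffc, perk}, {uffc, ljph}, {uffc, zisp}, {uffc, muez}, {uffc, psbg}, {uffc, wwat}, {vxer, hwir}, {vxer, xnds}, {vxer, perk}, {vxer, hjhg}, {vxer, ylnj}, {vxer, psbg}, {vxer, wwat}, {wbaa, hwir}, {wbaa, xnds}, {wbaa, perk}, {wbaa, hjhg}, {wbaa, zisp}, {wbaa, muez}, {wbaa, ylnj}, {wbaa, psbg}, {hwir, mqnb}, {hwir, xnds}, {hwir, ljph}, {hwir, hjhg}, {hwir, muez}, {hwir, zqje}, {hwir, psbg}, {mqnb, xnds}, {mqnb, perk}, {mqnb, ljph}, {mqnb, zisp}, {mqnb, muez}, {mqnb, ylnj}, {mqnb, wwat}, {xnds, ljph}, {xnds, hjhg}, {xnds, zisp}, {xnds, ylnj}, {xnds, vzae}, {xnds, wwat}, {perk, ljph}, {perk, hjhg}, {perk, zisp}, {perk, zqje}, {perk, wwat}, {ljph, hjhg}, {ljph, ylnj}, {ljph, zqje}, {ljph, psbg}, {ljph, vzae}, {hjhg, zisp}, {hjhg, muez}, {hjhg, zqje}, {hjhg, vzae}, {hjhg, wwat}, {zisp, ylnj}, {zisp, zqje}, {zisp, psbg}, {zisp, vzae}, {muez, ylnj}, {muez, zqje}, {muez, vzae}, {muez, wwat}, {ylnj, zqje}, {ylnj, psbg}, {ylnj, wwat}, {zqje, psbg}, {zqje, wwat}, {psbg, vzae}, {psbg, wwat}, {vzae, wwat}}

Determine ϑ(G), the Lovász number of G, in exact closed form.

8

Vertex mqnb has 21 neighbors: qjhi, ggfc, qrjo, zpbi, hfxd, wwdx, myej, pcrn, luim, snsl, anke, cskh, pokf, hwir, xnds, perk, ljph, zisp, muez, ylnj, wwat.
N(anke) = {qjhi, ggfc, qrjo, zpbi, myej, fhod, snsl, onjf, ygls, qrru, pffe, uffc, wbaa, hwir, mqnb, perk, hjhg, ylnj, psbg, vzae, wwat}, |N(anke)| = 21.
deg(poic) = 21; N(poic) = {qjhi, ggfc, qrjo, zpbi, hfxd, myej, luim, snsl, onjf, ygls, cskh, pokf, uffc, wbaa, hwir, xnds, perk, ylnj, zqje, vzae, wwat}.
Vertex pcrn has 21 neighbors: qjhi, ggfc, qrjo, zpbi, hfxd, myej, fhod, luim, onjf, ygls, qgrt, pffe, pokf, uffc, wbaa, mqnb, xnds, hjhg, zqje, psbg, wwat.
21-regular, N=36; Kneser-type, 2-subsets of [9].
The 3 distinct eigenvalues: [21.0, 1.0, -6.0].
With N=36: ϑ(G) = 36·(-1*(-6))/(21−(-6)) = 8.
= 8.000000000… (decimal).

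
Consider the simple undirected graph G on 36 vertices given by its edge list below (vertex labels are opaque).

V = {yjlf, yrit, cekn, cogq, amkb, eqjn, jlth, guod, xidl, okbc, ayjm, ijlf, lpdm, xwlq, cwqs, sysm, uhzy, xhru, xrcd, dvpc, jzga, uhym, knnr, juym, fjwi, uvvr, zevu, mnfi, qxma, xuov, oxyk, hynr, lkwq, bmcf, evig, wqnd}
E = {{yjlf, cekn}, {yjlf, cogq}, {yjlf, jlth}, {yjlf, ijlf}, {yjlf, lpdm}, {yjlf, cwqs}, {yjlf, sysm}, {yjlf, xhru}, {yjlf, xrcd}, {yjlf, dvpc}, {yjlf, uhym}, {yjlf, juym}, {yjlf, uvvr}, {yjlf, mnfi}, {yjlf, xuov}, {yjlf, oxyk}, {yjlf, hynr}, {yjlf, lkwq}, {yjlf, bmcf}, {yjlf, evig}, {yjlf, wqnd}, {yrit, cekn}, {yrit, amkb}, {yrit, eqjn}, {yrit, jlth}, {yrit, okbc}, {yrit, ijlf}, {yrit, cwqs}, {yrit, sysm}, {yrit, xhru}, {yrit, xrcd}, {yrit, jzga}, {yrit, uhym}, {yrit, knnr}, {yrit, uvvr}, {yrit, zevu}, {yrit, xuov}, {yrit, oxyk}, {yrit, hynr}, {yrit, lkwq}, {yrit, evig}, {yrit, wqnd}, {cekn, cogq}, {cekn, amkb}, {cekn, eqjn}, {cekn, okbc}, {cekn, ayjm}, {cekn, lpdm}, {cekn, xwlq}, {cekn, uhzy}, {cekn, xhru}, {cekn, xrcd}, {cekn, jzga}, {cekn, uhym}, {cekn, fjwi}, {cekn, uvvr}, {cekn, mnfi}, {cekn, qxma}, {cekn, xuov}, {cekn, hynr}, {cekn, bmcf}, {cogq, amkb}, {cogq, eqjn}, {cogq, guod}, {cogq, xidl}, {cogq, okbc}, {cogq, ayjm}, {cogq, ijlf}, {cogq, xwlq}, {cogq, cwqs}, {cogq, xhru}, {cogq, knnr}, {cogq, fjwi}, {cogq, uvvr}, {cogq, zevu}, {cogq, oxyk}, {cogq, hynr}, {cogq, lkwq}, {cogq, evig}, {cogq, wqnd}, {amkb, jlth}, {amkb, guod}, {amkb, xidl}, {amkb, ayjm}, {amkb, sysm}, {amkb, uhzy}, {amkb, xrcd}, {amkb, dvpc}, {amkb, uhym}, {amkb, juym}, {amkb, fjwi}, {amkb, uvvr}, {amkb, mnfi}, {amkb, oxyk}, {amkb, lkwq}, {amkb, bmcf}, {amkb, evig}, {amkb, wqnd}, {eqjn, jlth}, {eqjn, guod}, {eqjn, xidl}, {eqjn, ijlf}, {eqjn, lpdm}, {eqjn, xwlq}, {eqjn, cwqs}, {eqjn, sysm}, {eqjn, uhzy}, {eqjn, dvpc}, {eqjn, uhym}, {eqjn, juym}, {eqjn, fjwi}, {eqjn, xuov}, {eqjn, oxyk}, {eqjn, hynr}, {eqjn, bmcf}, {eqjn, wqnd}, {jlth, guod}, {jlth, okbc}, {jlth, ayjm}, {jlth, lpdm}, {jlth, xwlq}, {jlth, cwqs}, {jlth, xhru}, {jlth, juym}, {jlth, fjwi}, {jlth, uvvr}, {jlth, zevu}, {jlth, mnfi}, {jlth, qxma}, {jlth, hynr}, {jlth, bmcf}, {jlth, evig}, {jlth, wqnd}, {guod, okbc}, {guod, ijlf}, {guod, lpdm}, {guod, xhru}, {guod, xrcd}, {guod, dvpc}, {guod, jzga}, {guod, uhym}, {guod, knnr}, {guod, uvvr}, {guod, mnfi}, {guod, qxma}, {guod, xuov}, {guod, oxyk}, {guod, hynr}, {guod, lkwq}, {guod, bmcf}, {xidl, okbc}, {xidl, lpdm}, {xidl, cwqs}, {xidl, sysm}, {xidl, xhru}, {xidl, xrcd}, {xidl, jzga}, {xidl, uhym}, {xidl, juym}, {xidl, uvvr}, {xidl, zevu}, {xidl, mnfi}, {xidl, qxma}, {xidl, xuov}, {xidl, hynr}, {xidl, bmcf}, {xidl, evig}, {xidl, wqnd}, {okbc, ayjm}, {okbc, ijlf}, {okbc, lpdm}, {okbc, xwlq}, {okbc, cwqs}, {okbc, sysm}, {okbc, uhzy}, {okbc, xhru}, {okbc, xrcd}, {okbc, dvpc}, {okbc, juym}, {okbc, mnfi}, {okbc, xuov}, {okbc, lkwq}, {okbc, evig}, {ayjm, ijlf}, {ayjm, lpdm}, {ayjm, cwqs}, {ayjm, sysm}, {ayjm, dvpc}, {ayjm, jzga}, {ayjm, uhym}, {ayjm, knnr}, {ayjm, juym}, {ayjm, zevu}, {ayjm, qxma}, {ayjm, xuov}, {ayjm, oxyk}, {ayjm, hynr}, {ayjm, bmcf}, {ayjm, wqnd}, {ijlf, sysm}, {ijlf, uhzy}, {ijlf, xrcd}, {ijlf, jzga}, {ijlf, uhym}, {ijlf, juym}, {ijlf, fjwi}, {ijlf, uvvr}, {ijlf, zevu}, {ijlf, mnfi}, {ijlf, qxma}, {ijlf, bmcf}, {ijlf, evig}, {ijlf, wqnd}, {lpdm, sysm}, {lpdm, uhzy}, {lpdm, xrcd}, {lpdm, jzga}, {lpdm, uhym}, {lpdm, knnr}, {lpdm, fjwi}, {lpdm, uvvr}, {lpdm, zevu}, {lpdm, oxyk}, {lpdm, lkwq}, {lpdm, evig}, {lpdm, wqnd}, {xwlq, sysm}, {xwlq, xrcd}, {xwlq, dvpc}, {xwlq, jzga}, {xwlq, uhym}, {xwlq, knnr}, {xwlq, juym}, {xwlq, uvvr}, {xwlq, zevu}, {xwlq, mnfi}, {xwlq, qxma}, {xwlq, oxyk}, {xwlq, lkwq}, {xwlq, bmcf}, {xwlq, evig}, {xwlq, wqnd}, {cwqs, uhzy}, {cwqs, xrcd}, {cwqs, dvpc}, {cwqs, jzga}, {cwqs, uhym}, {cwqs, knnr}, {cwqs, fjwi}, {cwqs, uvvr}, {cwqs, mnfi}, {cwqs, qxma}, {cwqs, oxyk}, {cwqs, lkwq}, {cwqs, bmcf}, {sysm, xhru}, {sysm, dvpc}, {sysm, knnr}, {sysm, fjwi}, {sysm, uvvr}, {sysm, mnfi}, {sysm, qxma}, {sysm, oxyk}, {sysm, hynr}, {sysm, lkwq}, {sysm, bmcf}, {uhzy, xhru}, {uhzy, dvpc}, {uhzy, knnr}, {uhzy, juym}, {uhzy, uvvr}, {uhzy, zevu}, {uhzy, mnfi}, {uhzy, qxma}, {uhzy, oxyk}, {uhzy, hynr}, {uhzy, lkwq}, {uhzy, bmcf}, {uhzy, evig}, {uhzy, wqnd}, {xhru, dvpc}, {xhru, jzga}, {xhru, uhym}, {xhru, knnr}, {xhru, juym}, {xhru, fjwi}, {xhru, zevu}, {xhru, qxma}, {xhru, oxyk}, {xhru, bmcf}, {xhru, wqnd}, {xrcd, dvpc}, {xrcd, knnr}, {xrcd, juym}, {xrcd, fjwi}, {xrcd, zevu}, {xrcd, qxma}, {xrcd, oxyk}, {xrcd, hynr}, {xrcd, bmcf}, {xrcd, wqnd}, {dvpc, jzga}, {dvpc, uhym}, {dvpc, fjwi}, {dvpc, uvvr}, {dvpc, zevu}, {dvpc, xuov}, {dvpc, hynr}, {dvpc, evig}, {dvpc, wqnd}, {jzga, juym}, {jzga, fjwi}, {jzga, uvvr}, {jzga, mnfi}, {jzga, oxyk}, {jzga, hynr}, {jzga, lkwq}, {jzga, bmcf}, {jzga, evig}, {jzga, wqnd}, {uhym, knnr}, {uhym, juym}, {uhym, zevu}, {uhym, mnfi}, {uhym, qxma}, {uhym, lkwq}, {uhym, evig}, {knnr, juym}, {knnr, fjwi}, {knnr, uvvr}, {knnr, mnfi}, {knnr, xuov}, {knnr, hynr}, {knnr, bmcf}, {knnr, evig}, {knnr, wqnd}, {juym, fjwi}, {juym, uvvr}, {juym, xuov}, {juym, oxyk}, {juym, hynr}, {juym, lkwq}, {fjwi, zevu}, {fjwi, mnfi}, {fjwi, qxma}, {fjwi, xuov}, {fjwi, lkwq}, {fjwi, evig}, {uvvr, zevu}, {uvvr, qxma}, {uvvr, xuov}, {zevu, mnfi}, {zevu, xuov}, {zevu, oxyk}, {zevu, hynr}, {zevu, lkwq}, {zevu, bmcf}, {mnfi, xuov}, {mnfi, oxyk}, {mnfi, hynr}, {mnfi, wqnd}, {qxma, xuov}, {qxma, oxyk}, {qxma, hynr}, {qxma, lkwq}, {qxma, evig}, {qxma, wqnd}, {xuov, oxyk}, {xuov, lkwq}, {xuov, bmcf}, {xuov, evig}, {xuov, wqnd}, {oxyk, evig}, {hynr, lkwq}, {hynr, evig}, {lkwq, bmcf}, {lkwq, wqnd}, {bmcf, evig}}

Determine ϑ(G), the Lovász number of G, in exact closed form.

8

deg(sysm) = 21; N(sysm) = {yjlf, yrit, amkb, eqjn, xidl, okbc, ayjm, ijlf, lpdm, xwlq, xhru, dvpc, knnr, fjwi, uvvr, mnfi, qxma, oxyk, hynr, lkwq, bmcf}.
deg(uvvr) = 21; N(uvvr) = {yjlf, yrit, cekn, cogq, amkb, jlth, guod, xidl, ijlf, lpdm, xwlq, cwqs, sysm, uhzy, dvpc, jzga, knnr, juym, zevu, qxma, xuov}.
deg(evig) = 21; N(evig) = {yjlf, yrit, cogq, amkb, jlth, xidl, okbc, ijlf, lpdm, xwlq, uhzy, dvpc, jzga, uhym, knnr, fjwi, qxma, xuov, oxyk, hynr, bmcf}.
deg(bmcf) = 21; N(bmcf) = {yjlf, cekn, amkb, eqjn, jlth, guod, xidl, ayjm, ijlf, xwlq, cwqs, sysm, uhzy, xhru, xrcd, jzga, knnr, zevu, xuov, lkwq, evig}.
G on 36 vertices is 21-regular; Kneser-type, 2-subsets of [9].
The 3 distinct eigenvalues: [21.0, 1.0, -6.0].
ϑ = −N·λ_min/(λ_max−λ_min) = −36·(-6)/(21−(-6)) = 8.
Numerically 8.00000000.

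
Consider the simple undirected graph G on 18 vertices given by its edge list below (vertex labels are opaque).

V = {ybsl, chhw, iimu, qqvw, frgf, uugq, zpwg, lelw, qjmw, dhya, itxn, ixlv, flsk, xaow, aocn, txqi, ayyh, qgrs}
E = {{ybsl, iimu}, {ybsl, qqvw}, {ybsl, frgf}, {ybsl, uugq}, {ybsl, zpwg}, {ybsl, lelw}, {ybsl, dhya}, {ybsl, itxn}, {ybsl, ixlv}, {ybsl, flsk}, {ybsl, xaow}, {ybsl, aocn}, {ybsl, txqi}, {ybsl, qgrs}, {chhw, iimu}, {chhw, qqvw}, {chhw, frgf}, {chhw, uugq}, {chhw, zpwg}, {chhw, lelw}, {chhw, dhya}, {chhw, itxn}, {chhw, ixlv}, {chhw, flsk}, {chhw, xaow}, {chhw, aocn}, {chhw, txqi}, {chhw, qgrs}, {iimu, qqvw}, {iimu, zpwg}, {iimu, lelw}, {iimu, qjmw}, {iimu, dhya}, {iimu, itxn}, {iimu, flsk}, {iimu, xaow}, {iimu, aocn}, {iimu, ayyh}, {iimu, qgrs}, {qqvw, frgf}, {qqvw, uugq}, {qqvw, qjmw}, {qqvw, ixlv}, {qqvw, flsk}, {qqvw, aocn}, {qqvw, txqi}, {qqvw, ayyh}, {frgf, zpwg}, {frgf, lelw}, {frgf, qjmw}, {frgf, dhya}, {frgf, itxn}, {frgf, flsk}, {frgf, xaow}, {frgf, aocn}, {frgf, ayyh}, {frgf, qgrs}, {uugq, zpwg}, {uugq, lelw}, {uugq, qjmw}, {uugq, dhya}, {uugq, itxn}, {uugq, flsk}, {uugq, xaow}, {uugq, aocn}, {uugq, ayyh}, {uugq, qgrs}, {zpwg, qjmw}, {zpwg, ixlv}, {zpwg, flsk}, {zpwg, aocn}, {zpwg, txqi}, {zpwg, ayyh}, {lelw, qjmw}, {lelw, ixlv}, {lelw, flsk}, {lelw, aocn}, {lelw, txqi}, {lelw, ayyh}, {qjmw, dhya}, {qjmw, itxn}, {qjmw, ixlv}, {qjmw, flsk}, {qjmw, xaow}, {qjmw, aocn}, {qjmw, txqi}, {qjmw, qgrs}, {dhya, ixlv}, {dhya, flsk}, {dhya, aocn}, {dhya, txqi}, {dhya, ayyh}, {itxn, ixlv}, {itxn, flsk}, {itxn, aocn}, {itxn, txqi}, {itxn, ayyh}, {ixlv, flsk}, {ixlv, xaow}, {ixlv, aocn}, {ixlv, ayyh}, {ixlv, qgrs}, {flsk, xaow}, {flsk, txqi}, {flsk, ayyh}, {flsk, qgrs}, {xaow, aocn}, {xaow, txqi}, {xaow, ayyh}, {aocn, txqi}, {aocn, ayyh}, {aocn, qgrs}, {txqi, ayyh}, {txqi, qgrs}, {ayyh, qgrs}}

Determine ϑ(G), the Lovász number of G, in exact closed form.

deg(qjmw) = 14; N(qjmw) = {iimu, qqvw, frgf, uugq, zpwg, lelw, dhya, itxn, ixlv, flsk, xaow, aocn, txqi, qgrs}.
N(aocn) = {ybsl, chhw, iimu, qqvw, frgf, uugq, zpwg, lelw, qjmw, dhya, itxn, ixlv, xaow, txqi, ayyh, qgrs}, |N(aocn)| = 16.
N(ayyh) = {iimu, qqvw, frgf, uugq, zpwg, lelw, dhya, itxn, ixlv, flsk, xaow, aocn, txqi, qgrs}, |N(ayyh)| = 14.
deg(flsk) = 16; N(flsk) = {ybsl, chhw, iimu, qqvw, frgf, uugq, zpwg, lelw, qjmw, dhya, itxn, ixlv, xaow, txqi, ayyh, qgrs}.
G = K_{7,5,4,2}: α = 7 = χ(Ḡ), so ϑ = 7.
≈ 7.00000000 (to 8 d.p.).
7 ≤ 7 ≤ 7: collapsed.

7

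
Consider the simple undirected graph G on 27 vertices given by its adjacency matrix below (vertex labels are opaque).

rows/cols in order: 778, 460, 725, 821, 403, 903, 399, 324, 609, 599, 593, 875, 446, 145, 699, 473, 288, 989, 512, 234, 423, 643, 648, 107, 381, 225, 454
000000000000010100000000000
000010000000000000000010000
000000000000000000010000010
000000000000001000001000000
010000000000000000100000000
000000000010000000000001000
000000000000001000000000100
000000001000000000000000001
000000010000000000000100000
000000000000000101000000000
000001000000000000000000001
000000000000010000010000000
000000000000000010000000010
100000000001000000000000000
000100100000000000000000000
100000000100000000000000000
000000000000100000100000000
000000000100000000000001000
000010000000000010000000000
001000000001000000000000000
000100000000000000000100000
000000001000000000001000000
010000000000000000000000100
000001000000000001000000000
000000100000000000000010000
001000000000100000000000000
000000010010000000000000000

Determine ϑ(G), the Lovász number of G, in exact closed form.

27*cos(pi/27)/(cos(pi/27) + 1)

deg(381) = 2; N(381) = {399, 648}.
N(903) = {593, 107}, |N(903)| = 2.
deg(403) = 2; N(403) = {460, 512}.
N(778) = {145, 473}, |N(778)| = 2.
Regular of degree 2 on 27 vertices: the odd cycle C_{27}.
A has 14 distinct eigenvalues ≈ [2.0, 1.946, 1.787, 1.532, 1.194, 0.792, 0.347, -0.116, -0.574, -1.0, -1.372, -1.671, -1.879, -1.986].
Lovász (edge-transitive): ϑ = −27·(-2*cos(pi/27))/((2)−(-2*cos(pi/27))) = 27*cos(pi/27)/(cos(pi/27) + 1).
ϑ(G) ≈ 13.45420.
Check 13 ≤ 27*cos(pi/27)/(cos(pi/27) + 1) ≤ 14: both strict.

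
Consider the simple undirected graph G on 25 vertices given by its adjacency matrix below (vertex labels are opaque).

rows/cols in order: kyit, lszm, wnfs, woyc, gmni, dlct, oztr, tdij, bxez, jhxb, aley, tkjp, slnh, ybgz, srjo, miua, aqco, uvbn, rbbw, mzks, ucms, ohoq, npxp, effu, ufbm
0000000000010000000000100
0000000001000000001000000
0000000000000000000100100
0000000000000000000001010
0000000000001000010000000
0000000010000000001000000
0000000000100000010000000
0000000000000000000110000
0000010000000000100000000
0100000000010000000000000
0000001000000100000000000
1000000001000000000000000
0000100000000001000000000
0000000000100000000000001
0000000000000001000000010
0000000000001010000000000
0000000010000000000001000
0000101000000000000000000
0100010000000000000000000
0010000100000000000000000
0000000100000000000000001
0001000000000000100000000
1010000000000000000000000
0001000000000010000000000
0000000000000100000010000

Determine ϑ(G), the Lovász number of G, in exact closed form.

N(lszm) = {jhxb, rbbw}, |N(lszm)| = 2.
N(ucms) = {tdij, ufbm}, |N(ucms)| = 2.
deg(woyc) = 2; N(woyc) = {ohoq, effu}.
N(gmni) = {slnh, uvbn}, |N(gmni)| = 2.
Every vertex has degree 2 (N=25); the odd cycle C_{25}.
spec(A) ≈ [2.0, 1.93717, 1.75261, 1.45794, 1.07165, 0.61803, 0.12558, -0.37476, -0.85156, -1.27485, -1.61803, -1.85955, -1.98423] (distinct, 5 d.p.).
Lovász (edge-transitive): ϑ = −25·(-2*cos(pi/25))/((2)−(-2*cos(pi/25))) = 25*cos(pi/25)/(cos(pi/25) + 1).
≈ 12.4505218 (to 7 d.p.).
α=12, χ(Ḡ)=13; ϑ=25*cos(pi/25)/(cos(pi/25) + 1) lies between (both strict).

25*cos(pi/25)/(cos(pi/25) + 1)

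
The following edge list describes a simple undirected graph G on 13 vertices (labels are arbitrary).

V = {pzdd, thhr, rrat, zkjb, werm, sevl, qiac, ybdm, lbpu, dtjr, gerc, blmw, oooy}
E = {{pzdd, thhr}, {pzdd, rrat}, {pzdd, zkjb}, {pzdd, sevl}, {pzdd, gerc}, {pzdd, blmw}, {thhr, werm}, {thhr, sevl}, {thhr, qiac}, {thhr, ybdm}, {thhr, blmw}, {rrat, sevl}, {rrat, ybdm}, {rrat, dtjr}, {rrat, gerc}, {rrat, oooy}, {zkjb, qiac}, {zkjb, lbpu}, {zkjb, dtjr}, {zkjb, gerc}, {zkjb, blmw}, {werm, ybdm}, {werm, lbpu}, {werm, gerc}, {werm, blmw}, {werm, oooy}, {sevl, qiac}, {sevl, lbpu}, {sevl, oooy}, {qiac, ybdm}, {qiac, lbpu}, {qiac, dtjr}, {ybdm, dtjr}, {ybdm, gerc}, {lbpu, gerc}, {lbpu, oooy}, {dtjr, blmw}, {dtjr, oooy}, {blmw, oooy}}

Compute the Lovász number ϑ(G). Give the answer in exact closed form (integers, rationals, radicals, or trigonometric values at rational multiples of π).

N(ybdm) = {thhr, rrat, werm, qiac, dtjr, gerc}, |N(ybdm)| = 6.
Vertex werm has 6 neighbors: thhr, ybdm, lbpu, gerc, blmw, oooy.
Vertex blmw has 6 neighbors: pzdd, thhr, zkjb, werm, dtjr, oooy.
N(qiac) = {thhr, zkjb, sevl, ybdm, lbpu, dtjr}, |N(qiac)| = 6.
13-vertex 6-regular graph: SR(13,6,2,3) — a Paley graph.
Distinct eigenvalues (to 5 d.p.): [6.0, 1.30278, -2.30278].
Lovász: ϑ = −13(-sqrt(13)/2 - 1/2)/(6+-(-sqrt(13)/2 - 1/2)) = sqrt(13).
≈ 3.605551 (to 6 d.p.).

sqrt(13)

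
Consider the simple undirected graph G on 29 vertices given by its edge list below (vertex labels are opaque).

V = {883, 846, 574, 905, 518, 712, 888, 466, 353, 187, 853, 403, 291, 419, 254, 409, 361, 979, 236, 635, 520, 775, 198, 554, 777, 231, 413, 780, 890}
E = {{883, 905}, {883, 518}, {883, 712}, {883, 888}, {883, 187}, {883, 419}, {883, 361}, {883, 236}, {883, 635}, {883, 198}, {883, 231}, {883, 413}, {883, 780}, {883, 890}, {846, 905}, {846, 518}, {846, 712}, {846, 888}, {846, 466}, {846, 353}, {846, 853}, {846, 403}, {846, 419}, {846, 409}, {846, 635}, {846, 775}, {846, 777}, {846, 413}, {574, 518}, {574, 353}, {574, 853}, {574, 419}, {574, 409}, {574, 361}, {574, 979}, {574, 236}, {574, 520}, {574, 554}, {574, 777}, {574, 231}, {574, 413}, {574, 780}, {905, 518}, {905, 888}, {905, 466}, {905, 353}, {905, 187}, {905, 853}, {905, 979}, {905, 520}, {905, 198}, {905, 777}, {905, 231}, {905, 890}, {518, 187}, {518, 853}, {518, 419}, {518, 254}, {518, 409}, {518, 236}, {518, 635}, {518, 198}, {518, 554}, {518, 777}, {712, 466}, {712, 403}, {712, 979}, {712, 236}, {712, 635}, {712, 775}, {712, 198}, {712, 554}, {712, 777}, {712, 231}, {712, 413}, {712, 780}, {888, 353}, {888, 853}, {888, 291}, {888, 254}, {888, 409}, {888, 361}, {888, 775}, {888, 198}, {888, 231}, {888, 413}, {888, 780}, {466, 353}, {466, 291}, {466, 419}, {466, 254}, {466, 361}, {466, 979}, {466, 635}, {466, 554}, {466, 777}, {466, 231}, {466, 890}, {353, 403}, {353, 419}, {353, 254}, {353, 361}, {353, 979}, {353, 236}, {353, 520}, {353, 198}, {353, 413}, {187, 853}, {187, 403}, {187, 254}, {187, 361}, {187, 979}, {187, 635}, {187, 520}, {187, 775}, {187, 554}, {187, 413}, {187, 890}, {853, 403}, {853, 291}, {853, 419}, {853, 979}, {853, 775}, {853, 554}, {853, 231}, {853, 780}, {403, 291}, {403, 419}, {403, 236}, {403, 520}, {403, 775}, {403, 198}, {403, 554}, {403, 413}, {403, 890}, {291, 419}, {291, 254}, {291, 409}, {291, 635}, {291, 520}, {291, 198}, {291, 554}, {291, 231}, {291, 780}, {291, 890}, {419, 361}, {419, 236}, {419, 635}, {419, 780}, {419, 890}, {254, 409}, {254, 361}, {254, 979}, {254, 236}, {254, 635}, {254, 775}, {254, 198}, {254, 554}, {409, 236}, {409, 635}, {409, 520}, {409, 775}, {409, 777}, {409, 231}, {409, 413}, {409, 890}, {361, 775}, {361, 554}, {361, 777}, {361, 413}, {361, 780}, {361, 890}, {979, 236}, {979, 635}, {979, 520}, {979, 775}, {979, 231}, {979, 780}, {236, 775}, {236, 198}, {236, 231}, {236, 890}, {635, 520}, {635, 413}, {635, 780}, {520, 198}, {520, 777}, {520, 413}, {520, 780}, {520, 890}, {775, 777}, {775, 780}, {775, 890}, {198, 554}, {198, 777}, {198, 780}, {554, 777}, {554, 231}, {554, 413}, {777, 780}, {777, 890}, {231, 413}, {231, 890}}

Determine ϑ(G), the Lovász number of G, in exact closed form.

N(635) = {883, 846, 518, 712, 466, 187, 291, 419, 254, 409, 979, 520, 413, 780}, |N(635)| = 14.
Vertex 419 has 14 neighbors: 883, 846, 574, 518, 466, 353, 853, 403, 291, 361, 236, 635, 780, 890.
deg(777) = 14; N(777) = {846, 574, 905, 518, 712, 466, 409, 361, 520, 775, 198, 554, 780, 890}.
Vertex 574 has 14 neighbors: 518, 353, 853, 419, 409, 361, 979, 236, 520, 554, 777, 231, 413, 780.
deg(v) = 14 for all v (|V|=29); strongly regular (29,14,6,7).
Distinct eigenvalues (to 5 d.p.): [14.0, 2.19258, -3.19258].
With N=29: ϑ(G) = 29·(-(-sqrt(29)/2 - 1/2))/(14−(-sqrt(29)/2 - 1/2)) = sqrt(29).
= 5.385165… (decimal).

sqrt(29)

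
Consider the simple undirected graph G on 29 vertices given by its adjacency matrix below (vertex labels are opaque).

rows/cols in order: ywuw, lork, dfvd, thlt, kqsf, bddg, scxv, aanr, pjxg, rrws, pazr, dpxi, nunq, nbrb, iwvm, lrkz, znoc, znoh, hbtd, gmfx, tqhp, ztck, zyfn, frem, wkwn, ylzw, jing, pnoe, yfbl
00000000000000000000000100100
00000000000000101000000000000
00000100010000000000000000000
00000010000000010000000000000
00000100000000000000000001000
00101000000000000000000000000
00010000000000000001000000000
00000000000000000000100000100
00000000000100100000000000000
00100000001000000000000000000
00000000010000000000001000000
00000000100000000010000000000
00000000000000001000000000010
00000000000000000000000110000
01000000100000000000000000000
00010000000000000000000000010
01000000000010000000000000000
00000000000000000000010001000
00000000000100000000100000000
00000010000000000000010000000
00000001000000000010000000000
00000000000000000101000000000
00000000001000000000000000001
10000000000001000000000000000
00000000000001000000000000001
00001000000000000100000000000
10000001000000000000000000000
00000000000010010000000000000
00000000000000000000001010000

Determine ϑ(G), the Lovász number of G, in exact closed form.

29*cos(pi/29)/(cos(pi/29) + 1)

Vertex aanr has 2 neighbors: tqhp, jing.
deg(dfvd) = 2; N(dfvd) = {bddg, rrws}.
N(bddg) = {dfvd, kqsf}, |N(bddg)| = 2.
deg(pnoe) = 2; N(pnoe) = {nunq, lrkz}.
Every vertex has degree 2 (N=29); this is C_{29}, the 29-cycle.
A has 15 distinct eigenvalues ≈ [2.0, 1.953, 1.815, 1.592, 1.295, 0.937, 0.535, 0.108, -0.324, -0.74, -1.122, -1.452, -1.714, -1.895, -1.988].
Lovász (edge-transitive): ϑ = −29·(-2*cos(pi/29))/((2)−(-2*cos(pi/29))) = 29*cos(pi/29)/(cos(pi/29) + 1).
ϑ(G) ≈ 14.457375255.
Check 14 ≤ 29*cos(pi/29)/(cos(pi/29) + 1) ≤ 15: both strict.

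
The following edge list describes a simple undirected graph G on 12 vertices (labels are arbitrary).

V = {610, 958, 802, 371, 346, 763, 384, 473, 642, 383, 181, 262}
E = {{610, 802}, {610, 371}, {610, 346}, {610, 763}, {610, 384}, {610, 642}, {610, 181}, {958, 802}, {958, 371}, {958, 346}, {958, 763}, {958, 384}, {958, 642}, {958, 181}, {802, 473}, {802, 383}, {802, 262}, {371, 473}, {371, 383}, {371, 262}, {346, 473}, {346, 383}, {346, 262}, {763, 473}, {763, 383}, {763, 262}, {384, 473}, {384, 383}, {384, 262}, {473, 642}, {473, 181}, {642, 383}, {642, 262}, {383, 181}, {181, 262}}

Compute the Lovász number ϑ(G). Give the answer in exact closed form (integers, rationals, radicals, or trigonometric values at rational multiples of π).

7

Vertex 383 has 7 neighbors: 802, 371, 346, 763, 384, 642, 181.
N(384) = {610, 958, 473, 383, 262}, |N(384)| = 5.
Vertex 958 has 7 neighbors: 802, 371, 346, 763, 384, 642, 181.
Vertex 371 has 5 neighbors: 610, 958, 473, 383, 262.
2 parts of sizes [7, 5]; α(G) = 7 = ϑ (perfect).
ϑ(G) ≈ 7.0000.
Lovász sandwich 7 ≤ 7 ≤ 7: collapsed.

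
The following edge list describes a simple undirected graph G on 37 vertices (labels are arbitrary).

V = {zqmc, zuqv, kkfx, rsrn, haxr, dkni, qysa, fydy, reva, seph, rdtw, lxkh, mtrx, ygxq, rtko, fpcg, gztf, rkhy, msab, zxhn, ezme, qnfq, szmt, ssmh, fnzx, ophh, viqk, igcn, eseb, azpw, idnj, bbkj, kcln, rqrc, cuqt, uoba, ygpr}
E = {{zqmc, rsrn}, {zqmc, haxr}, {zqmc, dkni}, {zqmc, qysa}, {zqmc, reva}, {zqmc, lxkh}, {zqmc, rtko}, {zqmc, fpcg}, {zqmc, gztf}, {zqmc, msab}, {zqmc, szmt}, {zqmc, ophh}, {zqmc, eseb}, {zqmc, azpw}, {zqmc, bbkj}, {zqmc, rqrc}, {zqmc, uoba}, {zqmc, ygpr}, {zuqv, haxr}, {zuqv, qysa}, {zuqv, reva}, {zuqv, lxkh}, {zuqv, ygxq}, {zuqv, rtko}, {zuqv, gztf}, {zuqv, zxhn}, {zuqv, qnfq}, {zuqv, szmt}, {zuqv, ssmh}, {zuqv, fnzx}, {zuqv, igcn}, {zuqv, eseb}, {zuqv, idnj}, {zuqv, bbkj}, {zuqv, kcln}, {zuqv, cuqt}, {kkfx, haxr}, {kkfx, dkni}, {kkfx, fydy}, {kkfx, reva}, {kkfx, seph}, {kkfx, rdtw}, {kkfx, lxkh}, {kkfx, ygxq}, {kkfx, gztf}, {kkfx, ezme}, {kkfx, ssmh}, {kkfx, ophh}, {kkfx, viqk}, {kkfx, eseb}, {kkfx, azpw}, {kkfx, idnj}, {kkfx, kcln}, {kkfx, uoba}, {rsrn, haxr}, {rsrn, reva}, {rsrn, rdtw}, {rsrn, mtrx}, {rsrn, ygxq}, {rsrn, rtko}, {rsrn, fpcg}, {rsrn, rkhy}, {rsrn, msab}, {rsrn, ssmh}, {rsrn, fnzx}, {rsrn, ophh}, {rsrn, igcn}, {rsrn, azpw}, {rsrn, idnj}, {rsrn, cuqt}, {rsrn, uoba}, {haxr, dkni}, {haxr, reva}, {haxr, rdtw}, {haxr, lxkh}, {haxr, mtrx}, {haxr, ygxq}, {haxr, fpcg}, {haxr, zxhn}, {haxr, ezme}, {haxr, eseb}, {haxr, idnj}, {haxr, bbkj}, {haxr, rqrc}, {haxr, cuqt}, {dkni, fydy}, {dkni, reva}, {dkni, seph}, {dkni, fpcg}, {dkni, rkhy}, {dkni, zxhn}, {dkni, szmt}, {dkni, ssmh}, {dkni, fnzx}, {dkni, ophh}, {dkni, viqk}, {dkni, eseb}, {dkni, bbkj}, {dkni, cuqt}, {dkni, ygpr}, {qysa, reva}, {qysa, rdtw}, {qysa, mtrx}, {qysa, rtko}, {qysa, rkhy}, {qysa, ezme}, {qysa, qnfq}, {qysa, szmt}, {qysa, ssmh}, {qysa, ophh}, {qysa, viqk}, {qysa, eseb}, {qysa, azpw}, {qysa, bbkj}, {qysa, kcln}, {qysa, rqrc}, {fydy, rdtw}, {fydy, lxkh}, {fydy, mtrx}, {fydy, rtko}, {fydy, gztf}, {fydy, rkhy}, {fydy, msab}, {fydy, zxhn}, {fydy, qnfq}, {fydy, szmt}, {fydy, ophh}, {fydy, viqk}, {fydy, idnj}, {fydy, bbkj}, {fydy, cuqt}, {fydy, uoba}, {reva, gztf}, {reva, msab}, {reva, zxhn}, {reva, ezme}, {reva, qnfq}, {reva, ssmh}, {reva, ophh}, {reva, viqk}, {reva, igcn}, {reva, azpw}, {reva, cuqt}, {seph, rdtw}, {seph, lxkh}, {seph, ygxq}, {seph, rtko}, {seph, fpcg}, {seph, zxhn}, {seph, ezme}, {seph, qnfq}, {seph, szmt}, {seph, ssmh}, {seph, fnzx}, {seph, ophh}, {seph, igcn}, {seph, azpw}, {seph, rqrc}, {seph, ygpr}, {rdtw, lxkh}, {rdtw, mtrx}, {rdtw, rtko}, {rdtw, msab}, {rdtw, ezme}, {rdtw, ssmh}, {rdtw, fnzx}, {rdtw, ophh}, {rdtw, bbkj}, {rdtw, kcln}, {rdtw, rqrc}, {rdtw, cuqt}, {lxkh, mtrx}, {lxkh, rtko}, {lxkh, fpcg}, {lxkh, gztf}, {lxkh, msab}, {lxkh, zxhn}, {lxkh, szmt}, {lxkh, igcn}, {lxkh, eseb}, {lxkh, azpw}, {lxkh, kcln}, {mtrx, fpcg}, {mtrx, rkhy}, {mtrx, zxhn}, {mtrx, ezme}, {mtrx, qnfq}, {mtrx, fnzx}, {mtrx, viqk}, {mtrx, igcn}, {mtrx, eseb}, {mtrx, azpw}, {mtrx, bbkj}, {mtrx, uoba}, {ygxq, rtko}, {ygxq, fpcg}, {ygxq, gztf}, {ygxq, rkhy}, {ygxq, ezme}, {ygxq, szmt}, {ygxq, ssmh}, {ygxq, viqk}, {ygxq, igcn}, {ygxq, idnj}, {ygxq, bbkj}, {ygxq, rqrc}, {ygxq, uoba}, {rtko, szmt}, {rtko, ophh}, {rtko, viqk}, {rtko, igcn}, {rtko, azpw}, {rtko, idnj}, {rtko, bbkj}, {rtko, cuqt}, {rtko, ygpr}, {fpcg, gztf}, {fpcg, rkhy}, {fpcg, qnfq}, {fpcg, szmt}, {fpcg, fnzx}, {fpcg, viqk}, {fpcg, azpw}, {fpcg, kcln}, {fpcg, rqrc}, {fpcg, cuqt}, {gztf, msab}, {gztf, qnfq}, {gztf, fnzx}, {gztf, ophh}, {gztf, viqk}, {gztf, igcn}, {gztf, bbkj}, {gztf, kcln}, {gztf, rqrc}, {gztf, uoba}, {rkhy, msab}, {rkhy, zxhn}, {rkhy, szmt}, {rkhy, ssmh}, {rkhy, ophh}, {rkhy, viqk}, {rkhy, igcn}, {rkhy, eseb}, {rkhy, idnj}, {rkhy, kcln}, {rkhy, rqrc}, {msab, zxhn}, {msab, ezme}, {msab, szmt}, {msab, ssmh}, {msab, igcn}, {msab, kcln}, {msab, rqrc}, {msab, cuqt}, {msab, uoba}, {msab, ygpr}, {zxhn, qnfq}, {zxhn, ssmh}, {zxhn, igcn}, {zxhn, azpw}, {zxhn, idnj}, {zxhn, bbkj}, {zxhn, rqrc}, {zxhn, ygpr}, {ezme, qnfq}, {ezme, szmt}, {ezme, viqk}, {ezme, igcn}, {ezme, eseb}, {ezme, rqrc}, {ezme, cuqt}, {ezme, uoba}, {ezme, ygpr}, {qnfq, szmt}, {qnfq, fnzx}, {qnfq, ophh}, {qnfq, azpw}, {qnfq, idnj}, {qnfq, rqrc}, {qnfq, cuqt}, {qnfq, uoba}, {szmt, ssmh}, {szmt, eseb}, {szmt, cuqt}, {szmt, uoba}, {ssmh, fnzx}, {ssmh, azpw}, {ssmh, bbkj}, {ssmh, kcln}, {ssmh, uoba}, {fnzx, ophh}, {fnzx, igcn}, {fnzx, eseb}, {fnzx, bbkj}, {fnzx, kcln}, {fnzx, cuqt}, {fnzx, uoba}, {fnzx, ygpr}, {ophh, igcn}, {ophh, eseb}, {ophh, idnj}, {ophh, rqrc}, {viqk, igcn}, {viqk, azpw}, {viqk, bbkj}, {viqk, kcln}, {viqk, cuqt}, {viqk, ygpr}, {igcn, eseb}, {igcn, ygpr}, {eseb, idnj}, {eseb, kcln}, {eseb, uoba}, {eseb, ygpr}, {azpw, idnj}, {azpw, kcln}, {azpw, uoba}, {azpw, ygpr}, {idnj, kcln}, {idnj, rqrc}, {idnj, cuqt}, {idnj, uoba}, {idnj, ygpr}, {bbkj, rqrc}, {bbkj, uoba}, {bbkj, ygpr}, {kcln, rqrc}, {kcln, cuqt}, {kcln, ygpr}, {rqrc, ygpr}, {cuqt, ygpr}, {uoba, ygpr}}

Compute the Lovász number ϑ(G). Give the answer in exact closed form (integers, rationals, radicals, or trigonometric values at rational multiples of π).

sqrt(37)

N(lxkh) = {zqmc, zuqv, kkfx, haxr, fydy, seph, rdtw, mtrx, rtko, fpcg, gztf, msab, zxhn, szmt, igcn, eseb, azpw, kcln}, |N(lxkh)| = 18.
Vertex qysa has 18 neighbors: zqmc, zuqv, reva, rdtw, mtrx, rtko, rkhy, ezme, qnfq, szmt, ssmh, ophh, viqk, eseb, azpw, bbkj, kcln, rqrc.
N(rqrc) = {zqmc, haxr, qysa, seph, rdtw, ygxq, fpcg, gztf, rkhy, msab, zxhn, ezme, qnfq, ophh, idnj, bbkj, kcln, ygpr}, |N(rqrc)| = 18.
deg(eseb) = 18; N(eseb) = {zqmc, zuqv, kkfx, haxr, dkni, qysa, lxkh, mtrx, rkhy, ezme, szmt, fnzx, ophh, igcn, idnj, kcln, uoba, ygpr}.
G on 37 vertices is 18-regular; SR(37,18,8,9) — a Paley graph.
A has 3 distinct eigenvalues ≈ [18.0, 2.541381, -3.541381].
−37·(-sqrt(37)/2 - 1/2) / ((18)−(-sqrt(37)/2 - 1/2)) = sqrt(37) = ϑ(G).
≈ 6.0827625 (to 7 d.p.).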